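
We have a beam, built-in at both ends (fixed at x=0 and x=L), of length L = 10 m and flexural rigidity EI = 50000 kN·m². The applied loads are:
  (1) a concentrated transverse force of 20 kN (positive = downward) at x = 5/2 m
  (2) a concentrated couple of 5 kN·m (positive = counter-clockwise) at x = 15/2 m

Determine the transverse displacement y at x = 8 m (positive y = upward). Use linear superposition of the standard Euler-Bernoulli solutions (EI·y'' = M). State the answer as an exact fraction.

Load 1 — point force P=20 kN at a=5/2 m (b=L-a=15/2):
  y_1 = -Pa²(L-x)²(3bL-(3b+a)(L-x))/(6L³EI)  [x>a] = -20·(5/2)²·(10-8)²·(3·(15/2)·10-(3·(15/2)+(5/2))·(10-8))/(6·10³·50000) = -7/24000 m
Load 2 — applied couple M₀=5 kN·m at a=15/2 m (b=L-a=5/2):
  y_2 = (R_Ax³/6 - M_Ax²/2 - M₀(x-a)²/2)/EI  [x>a] with R_A=9/16, M_A=25/16 = ((9/16)·8³/6 - (25/16)·8²/2 - 5·(8-(15/2))²/2)/50000 = -21/400000 m
Superposition: y = Σ y_i = -413/1200000 m ≈ -0.000344 m

y(8) = -413/1200000 m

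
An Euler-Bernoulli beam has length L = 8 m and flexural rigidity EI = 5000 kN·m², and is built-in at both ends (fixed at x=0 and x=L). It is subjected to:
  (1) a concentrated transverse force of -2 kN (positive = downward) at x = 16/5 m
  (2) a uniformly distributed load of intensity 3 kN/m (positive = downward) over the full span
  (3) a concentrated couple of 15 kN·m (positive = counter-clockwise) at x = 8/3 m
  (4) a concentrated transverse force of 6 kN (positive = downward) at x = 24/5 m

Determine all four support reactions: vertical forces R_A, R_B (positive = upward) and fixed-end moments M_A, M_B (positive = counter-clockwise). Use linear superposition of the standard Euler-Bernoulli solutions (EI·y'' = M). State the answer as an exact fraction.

R_A = 3829/250 kN, M_A = 2288/125 kN·m, R_B = 3171/250 kN, M_B = -2047/125 kN·m

Load 1 — point force P=-2 kN at a=16/5 m (b=L-a=24/5):
  R_A = Pb²(3a+b)/L³ = (-2)·(24/5)²·(3·(16/5)+(24/5))/8³ = -162/125 kN
  M_A = Pab²/L² = (-2)·(16/5)·(24/5)²/8² = -288/125 kN·m
  R_B = Pa²(a+3b)/L³ = (-2)·(16/5)²·((16/5)+3·(24/5))/8³ = -88/125 kN
  M_B = -Pa²b/L² = -(-2)·(16/5)²·(24/5)/8² = 192/125 kN·m
Load 2 — uniform load w=3 kN/m over full span:
  R_A = wL/2 = 3·8/2 = 12 kN
  M_A = wL²/12 = 3·8²/12 = 16 kN·m
  R_B = wL/2 = 3·8/2 = 12 kN
  M_B = -wL²/12 = -3·8²/12 = -16 kN·m
Load 3 — applied couple M₀=15 kN·m at a=8/3 m (b=L-a=16/3):
  R_A = 6M₀ab/L³ = 6·15·(8/3)·(16/3)/8³ = 5/2 kN
  M_A = M₀b(2a-b)/L² = 15·(16/3)·(2·(8/3)-(16/3))/8² = 0 kN·m
  R_B = -6M₀ab/L³ = -6·15·(8/3)·(16/3)/8³ = -5/2 kN
  M_B = M₀a(2b-a)/L² = 15·(8/3)·(2·(16/3)-(8/3))/8² = 5 kN·m
Load 4 — point force P=6 kN at a=24/5 m (b=L-a=16/5):
  R_A = Pb²(3a+b)/L³ = 6·(16/5)²·(3·(24/5)+(16/5))/8³ = 264/125 kN
  M_A = Pab²/L² = 6·(24/5)·(16/5)²/8² = 576/125 kN·m
  R_B = Pa²(a+3b)/L³ = 6·(24/5)²·((24/5)+3·(16/5))/8³ = 486/125 kN
  M_B = -Pa²b/L² = -6·(24/5)²·(16/5)/8² = -864/125 kN·m
Superposition: R_A = 3829/250 kN, M_A = 2288/125 kN·m, R_B = 3171/250 kN, M_B = -2047/125 kN·m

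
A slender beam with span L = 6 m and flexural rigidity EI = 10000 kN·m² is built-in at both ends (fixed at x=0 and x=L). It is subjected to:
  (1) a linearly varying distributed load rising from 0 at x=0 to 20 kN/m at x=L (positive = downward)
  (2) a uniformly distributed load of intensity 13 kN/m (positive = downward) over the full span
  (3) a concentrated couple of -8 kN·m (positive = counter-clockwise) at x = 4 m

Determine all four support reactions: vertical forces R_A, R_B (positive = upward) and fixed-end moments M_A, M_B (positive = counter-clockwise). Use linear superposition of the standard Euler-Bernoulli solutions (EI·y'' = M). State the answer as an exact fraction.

R_A = 497/9 kN, M_A = 181/3 kN·m, R_B = 745/9 kN, M_B = -75 kN·m

Load 1 — triangular load w₀=20 kN/m (0→w₀ over full span):
  R_A = 3w₀L/20 = 3·20·6/20 = 18 kN
  M_A = w₀L²/30 = 20·6²/30 = 24 kN·m
  R_B = 7w₀L/20 = 7·20·6/20 = 42 kN
  M_B = -w₀L²/20 = -20·6²/20 = -36 kN·m
Load 2 — uniform load w=13 kN/m over full span:
  R_A = wL/2 = 13·6/2 = 39 kN
  M_A = wL²/12 = 13·6²/12 = 39 kN·m
  R_B = wL/2 = 13·6/2 = 39 kN
  M_B = -wL²/12 = -13·6²/12 = -39 kN·m
Load 3 — applied couple M₀=-8 kN·m at a=4 m (b=L-a=2):
  R_A = 6M₀ab/L³ = 6·(-8)·4·2/6³ = -16/9 kN
  M_A = M₀b(2a-b)/L² = (-8)·2·(2·4-2)/6² = -8/3 kN·m
  R_B = -6M₀ab/L³ = -6·(-8)·4·2/6³ = 16/9 kN
  M_B = M₀a(2b-a)/L² = (-8)·4·(2·2-4)/6² = 0 kN·m
Superposition: R_A = 497/9 kN, M_A = 181/3 kN·m, R_B = 745/9 kN, M_B = -75 kN·m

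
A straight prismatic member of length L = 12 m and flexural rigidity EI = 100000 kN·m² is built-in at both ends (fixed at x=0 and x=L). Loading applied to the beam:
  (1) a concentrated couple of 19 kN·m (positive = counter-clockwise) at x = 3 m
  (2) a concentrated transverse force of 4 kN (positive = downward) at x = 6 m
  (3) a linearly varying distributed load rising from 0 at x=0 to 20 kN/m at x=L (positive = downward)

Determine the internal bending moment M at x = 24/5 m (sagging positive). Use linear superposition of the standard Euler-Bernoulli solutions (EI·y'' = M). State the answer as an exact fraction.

M(24/5) = 17117/400 kN·m

Load 1 — applied couple M₀=19 kN·m at a=3 m (b=L-a=9):
  M_1 = R_Ax - M_A - M₀  [x>a] with R_A=57/32, M_A=-57/16 = (57/32)·(24/5) - (-57/16) - 19 = -551/80 kN·m
Load 2 — point force P=4 kN at a=6 m (b=L-a=6):
  M_2 = Pb²(3a+b)x/L³ - Pab²/L²  [x≤a] = 4·6²·(3·6+6)·(24/5)/12³ - 4·6·6²/12² = 18/5 kN·m
Load 3 — triangular load w₀=20 kN/m (0→w₀ over full span):
  M_3 = 3w₀Lx/20 - w₀L²/30 - w₀x³/(6L) = 3·20·12·(24/5)/20 - 20·12²/30 - 20·(24/5)³/(6·12) = 1152/25 kN·m
Superposition: M = Σ M_i = 17117/400 kN·m ≈ 42.792500 kN·m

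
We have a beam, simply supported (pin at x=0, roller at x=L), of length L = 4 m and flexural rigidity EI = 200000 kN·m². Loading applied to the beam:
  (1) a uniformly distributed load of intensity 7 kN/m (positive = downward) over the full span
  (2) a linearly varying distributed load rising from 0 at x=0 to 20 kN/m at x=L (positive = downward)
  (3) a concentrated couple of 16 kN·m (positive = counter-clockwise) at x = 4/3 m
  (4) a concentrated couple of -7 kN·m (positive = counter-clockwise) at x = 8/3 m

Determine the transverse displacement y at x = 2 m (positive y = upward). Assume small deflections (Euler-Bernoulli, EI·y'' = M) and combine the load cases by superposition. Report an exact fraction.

Load 1 — uniform load w=7 kN/m over full span:
  y_1 = -wx(L³-2Lx²+x³)/(24EI) = -7·2·(4³-2·4·2²+2³)/(24·200000) = -7/60000 m
Load 2 — triangular load w₀=20 kN/m (0→w₀ over full span):
  y_2 = -w₀x(7L⁴-10L²x²+3x⁴)/(360LEI) = -20·2·(7·4⁴-10·4²·2²+3·2⁴)/(360·4·200000) = -1/6000 m
Load 3 — applied couple M₀=16 kN·m at a=4/3 m (b=L-a=8/3):
  y_3 = (M₀x³/(6L)-M₀(x-a)²/2+C₁x)/EI  [x>a] with C₁=M₀(3b²-L²)/(6L)=32/9 = (16·2³/(6·4)-16·(2-(4/3))²/2+(32/9)·2)/200000 = 1/22500 m
Load 4 — applied couple M₀=-7 kN·m at a=8/3 m (b=L-a=4/3):
  y_4 = (M₀x³/(6L)+C₁x)/EI  [x≤a] with C₁=M₀(3b²-L²)/(6L)=28/9 = ((-7)·2³/(6·4)+(28/9)·2)/200000 = 7/360000 m
Superposition: y = Σ y_i = -79/360000 m ≈ -0.000219 m

y(2) = -79/360000 m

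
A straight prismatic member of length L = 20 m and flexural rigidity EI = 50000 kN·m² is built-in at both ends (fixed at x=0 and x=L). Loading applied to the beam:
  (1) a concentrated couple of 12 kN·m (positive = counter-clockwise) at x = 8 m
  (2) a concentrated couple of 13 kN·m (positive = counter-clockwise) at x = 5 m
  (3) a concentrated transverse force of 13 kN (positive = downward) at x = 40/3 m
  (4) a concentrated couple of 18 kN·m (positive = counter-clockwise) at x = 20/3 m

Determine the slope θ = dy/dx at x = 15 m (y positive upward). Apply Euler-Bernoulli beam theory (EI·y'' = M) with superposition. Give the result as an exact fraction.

θ(15) = 108433/144000000 rad

Load 1 — applied couple M₀=12 kN·m at a=8 m (b=L-a=12):
  θ_1 = (R_Ax²/2 - M_Ax - M₀(x-a))/EI  [x>a] with R_A=108/125, M_A=36/25 = ((108/125)·15²/2 - (36/25)·15 - 12·(15-8))/50000 = -21/125000 rad
Load 2 — applied couple M₀=13 kN·m at a=5 m (b=L-a=15):
  θ_2 = (R_Ax²/2 - M_Ax - M₀(x-a))/EI  [x>a] with R_A=117/160, M_A=-39/16 = ((117/160)·15²/2 - (-39/16)·15 - 13·(15-5))/50000 = -143/640000 rad
Load 3 — point force P=13 kN at a=40/3 m (b=L-a=20/3):
  θ_3 = Pa²(L-x)(2bL-(3b+a)(L-x))/(2L³EI)  [x>a] = 13·(40/3)²·(20-15)·(2·(20/3)·20-(3·(20/3)+(40/3))·(20-15))/(2·20³·50000) = 13/9000 rad
Load 4 — applied couple M₀=18 kN·m at a=20/3 m (b=L-a=40/3):
  θ_4 = (R_Ax²/2 - M_Ax - M₀(x-a))/EI  [x>a] with R_A=6/5, M_A=0 = ((6/5)·15²/2 - 0·15 - 18·(15-(20/3)))/50000 = -3/10000 rad
Superposition: θ = Σ θ_i = 108433/144000000 rad ≈ 0.000753 rad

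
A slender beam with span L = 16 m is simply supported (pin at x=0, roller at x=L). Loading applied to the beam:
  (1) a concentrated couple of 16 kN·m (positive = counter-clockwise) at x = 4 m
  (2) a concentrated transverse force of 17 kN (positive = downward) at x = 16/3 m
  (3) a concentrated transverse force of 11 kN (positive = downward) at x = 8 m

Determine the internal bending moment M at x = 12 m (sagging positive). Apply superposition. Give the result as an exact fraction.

Load 1 — applied couple M₀=16 kN·m at a=4 m (b=L-a=12):
  M_1 = M₀x/L - M₀  [x>a] = 16·12/16 - 16 = -4 kN·m
Load 2 — point force P=17 kN at a=16/3 m (b=L-a=32/3):
  M_2 = Pa(L-x)/L  [x>a] = 17·(16/3)·(16-12)/16 = 68/3 kN·m
Load 3 — point force P=11 kN at a=8 m (b=L-a=8):
  M_3 = Pa(L-x)/L  [x>a] = 11·8·(16-12)/16 = 22 kN·m
Superposition: M = Σ M_i = 122/3 kN·m ≈ 40.666667 kN·m

M(12) = 122/3 kN·m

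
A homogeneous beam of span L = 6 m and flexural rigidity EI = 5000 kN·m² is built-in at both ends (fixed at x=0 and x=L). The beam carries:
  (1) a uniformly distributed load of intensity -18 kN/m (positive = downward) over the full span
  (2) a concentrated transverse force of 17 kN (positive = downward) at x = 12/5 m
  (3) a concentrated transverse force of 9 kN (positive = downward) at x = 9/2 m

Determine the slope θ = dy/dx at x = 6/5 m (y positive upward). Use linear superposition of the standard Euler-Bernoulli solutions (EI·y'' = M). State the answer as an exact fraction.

Load 1 — uniform load w=-18 kN/m over full span:
  θ_1 = -wx(L-x)(L-2x)/(12EI) = -(-18)·(6/5)·(6-(6/5))·(6-2·(6/5))/(12·5000) = 486/78125 rad
Load 2 — point force P=17 kN at a=12/5 m (b=L-a=18/5):
  θ_2 = -Pb²x(2aL-(3a+b)x)/(2L³EI)  [x≤a] = -17·(18/5)²·(6/5)·(2·(12/5)·6-(3·(12/5)+(18/5))·(6/5))/(2·6³·5000) = -15147/7812500 rad
Load 3 — point force P=9 kN at a=9/2 m (b=L-a=3/2):
  θ_3 = -Pb²x(2aL-(3a+b)x)/(2L³EI)  [x≤a] = -9·(3/2)²·(6/5)·(2·(9/2)·6-(3·(9/2)+(3/2))·(6/5))/(2·6³·5000) = -81/200000 rad
Superposition: θ = Σ θ_i = 484623/125000000 rad ≈ 0.003877 rad

θ(6/5) = 484623/125000000 rad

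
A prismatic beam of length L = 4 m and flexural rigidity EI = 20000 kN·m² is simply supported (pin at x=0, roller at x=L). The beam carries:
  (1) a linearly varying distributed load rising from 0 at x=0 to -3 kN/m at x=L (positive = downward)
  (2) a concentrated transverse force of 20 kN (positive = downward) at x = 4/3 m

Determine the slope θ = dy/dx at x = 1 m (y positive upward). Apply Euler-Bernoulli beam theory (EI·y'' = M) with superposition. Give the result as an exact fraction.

Load 1 — triangular load w₀=-3 kN/m (0→w₀ over full span):
  θ_1 = -w₀(7L⁴-30L²x²+15x⁴)/(360LEI) = -(-3)·(7·4⁴-30·4²·1²+15·1⁴)/(360·4·20000) = 1327/9600000 rad
Load 2 — point force P=20 kN at a=4/3 m (b=L-a=8/3):
  θ_2 = -Pb(L²-b²-3x²)/(6LEI)  [x≤a] = -20·(8/3)·(4²-(8/3)²-3·1²)/(6·4·20000) = -53/81000 rad
Superposition: θ = Σ θ_i = -133771/259200000 rad ≈ -0.000516 rad

θ(1) = -133771/259200000 rad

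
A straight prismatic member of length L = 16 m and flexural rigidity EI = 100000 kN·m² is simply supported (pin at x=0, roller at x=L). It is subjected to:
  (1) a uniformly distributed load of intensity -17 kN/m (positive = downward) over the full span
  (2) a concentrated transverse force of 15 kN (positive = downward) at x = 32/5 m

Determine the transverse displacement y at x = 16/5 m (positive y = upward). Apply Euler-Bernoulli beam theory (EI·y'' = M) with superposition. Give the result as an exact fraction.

y(16/5) = 461632/5859375 m

Load 1 — uniform load w=-17 kN/m over full span:
  y_1 = -wx(L³-2Lx²+x³)/(24EI) = -(-17)·(16/5)·(16³-2·16·(16/5)²+(16/5)³)/(24·100000) = 504832/5859375 m
Load 2 — point force P=15 kN at a=32/5 m (b=L-a=48/5):
  y_2 = -Pbx(L²-b²-x²)/(6LEI)  [x≤a] = -15·(48/5)·(16/5)·(16²-(48/5)²-(16/5)²)/(6·16·100000) = -576/78125 m
Superposition: y = Σ y_i = 461632/5859375 m ≈ 0.078785 m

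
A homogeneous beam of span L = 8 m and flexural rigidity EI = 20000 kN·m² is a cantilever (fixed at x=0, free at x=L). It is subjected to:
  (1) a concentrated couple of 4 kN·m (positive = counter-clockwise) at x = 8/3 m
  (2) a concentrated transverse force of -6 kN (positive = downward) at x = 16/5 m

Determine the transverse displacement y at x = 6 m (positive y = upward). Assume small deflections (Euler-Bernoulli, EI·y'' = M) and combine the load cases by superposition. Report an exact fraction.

Load 1 — applied couple M₀=4 kN·m at a=8/3 m (b=L-a=16/3):
  y_1 = M₀a(2x-a)/(2EI)  [x>a] = 4·(8/3)·(2·6-(8/3))/(2·20000) = 14/5625 m
Load 2 — point force P=-6 kN at a=16/5 m (b=L-a=24/5):
  y_2 = -Pa²(3x-a)/(6EI)  [x>a] = -(-6)·(16/5)²·(3·6-(16/5))/(6·20000) = 592/78125 m
Superposition: y = Σ y_i = 7078/703125 m ≈ 0.010066 m

y(6) = 7078/703125 m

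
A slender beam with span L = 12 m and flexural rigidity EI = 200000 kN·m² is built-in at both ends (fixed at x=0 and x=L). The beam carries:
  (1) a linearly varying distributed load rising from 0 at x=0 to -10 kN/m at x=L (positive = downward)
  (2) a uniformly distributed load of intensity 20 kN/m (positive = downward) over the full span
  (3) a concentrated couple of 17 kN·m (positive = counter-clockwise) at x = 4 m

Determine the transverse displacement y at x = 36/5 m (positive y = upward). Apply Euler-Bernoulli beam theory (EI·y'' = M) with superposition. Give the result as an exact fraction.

y(36/5) = -68953/19531250 m

Load 1 — triangular load w₀=-10 kN/m (0→w₀ over full span):
  y_1 = -w₀x²(L-x)²(x+2L)/(120LEI) = -(-10)·(36/5)²·(12-(36/5))²·((36/5)+2·12)/(120·12·200000) = 12636/9765625 m
Load 2 — uniform load w=20 kN/m over full span:
  y_2 = -wx²(L-x)²/(24EI) = -20·(36/5)²·(12-(36/5))²/(24·200000) = -1944/390625 m
Load 3 — applied couple M₀=17 kN·m at a=4 m (b=L-a=8):
  y_3 = (R_Ax³/6 - M_Ax²/2 - M₀(x-a)²/2)/EI  [x>a] with R_A=17/9, M_A=0 = ((17/9)·(36/5)³/6 - 0·(36/5)²/2 - 17·((36/5)-4)²/2)/200000 = 119/781250 m
Superposition: y = Σ y_i = -68953/19531250 m ≈ -0.003530 m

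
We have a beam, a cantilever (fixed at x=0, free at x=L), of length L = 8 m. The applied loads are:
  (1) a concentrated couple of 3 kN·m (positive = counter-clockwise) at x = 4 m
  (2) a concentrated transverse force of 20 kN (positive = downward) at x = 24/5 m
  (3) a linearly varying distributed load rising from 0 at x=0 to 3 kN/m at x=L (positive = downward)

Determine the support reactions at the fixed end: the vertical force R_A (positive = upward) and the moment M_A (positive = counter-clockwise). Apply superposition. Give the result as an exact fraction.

Load 1 — applied couple M₀=3 kN·m at a=4 m (b=L-a=4):
  R_A = 0 kN
  M_A = -M₀ = -3 kN·m
Load 2 — point force P=20 kN at a=24/5 m (b=L-a=16/5):
  R_A = P = 20 kN
  M_A = Pa = 20·(24/5) = 96 kN·m
Load 3 — triangular load w₀=3 kN/m (0→w₀ over full span):
  R_A = w₀L/2 = 3·8/2 = 12 kN
  M_A = w₀L²/3 = 3·8²/3 = 64 kN·m
Superposition: R_A = 32 kN, M_A = 157 kN·m

R_A = 32 kN, M_A = 157 kN·m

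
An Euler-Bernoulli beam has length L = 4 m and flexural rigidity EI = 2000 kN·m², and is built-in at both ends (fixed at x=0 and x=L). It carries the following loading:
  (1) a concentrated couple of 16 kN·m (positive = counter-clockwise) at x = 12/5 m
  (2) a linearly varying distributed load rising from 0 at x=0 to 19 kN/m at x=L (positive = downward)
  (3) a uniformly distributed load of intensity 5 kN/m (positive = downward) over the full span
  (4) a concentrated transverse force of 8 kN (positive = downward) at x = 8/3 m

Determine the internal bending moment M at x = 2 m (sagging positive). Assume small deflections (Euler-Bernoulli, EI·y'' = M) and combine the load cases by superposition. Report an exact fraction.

Load 1 — applied couple M₀=16 kN·m at a=12/5 m (b=L-a=8/5):
  M_1 = R_Ax - M_A  [x≤a] with R_A=144/25, M_A=128/25 = (144/25)·2 - (128/25) = 32/5 kN·m
Load 2 — triangular load w₀=19 kN/m (0→w₀ over full span):
  M_2 = 3w₀Lx/20 - w₀L²/30 - w₀x³/(6L) = 3·19·4·2/20 - 19·4²/30 - 19·2³/(6·4) = 19/3 kN·m
Load 3 — uniform load w=5 kN/m over full span:
  M_3 = wLx/2 - wL²/12 - wx²/2 = 5·4·2/2 - 5·4²/12 - 5·2²/2 = 10/3 kN·m
Load 4 — point force P=8 kN at a=8/3 m (b=L-a=4/3):
  M_4 = Pb²(3a+b)x/L³ - Pab²/L²  [x≤a] = 8·(4/3)²·(3·(8/3)+(4/3))·2/4³ - 8·(8/3)·(4/3)²/4² = 16/9 kN·m
Superposition: M = Σ M_i = 803/45 kN·m ≈ 17.844444 kN·m

M(2) = 803/45 kN·m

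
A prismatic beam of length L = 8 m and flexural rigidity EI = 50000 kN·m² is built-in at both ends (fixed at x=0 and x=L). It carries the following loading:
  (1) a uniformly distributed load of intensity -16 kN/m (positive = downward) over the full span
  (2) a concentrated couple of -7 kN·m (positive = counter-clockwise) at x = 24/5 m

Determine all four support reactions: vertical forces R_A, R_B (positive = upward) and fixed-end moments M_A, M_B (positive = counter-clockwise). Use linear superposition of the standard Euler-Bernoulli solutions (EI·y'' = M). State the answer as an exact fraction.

R_A = -3263/50 kN, M_A = -6568/75 kN·m, R_B = -3137/50 kN, M_B = 6337/75 kN·m

Load 1 — uniform load w=-16 kN/m over full span:
  R_A = wL/2 = (-16)·8/2 = -64 kN
  M_A = wL²/12 = (-16)·8²/12 = -256/3 kN·m
  R_B = wL/2 = (-16)·8/2 = -64 kN
  M_B = -wL²/12 = -(-16)·8²/12 = 256/3 kN·m
Load 2 — applied couple M₀=-7 kN·m at a=24/5 m (b=L-a=16/5):
  R_A = 6M₀ab/L³ = 6·(-7)·(24/5)·(16/5)/8³ = -63/50 kN
  M_A = M₀b(2a-b)/L² = (-7)·(16/5)·(2·(24/5)-(16/5))/8² = -56/25 kN·m
  R_B = -6M₀ab/L³ = -6·(-7)·(24/5)·(16/5)/8³ = 63/50 kN
  M_B = M₀a(2b-a)/L² = (-7)·(24/5)·(2·(16/5)-(24/5))/8² = -21/25 kN·m
Superposition: R_A = -3263/50 kN, M_A = -6568/75 kN·m, R_B = -3137/50 kN, M_B = 6337/75 kN·m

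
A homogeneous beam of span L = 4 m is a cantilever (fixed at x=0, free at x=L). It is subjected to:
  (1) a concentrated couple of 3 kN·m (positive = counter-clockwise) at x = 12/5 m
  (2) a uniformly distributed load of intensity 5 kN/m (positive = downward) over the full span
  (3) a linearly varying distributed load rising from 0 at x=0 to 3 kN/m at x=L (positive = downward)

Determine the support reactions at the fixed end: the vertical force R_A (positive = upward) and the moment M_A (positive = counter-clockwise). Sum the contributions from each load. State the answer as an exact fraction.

Load 1 — applied couple M₀=3 kN·m at a=12/5 m (b=L-a=8/5):
  R_A = 0 kN
  M_A = -M₀ = -3 kN·m
Load 2 — uniform load w=5 kN/m over full span:
  R_A = wL = 5·4 = 20 kN
  M_A = wL²/2 = 5·4²/2 = 40 kN·m
Load 3 — triangular load w₀=3 kN/m (0→w₀ over full span):
  R_A = w₀L/2 = 3·4/2 = 6 kN
  M_A = w₀L²/3 = 3·4²/3 = 16 kN·m
Superposition: R_A = 26 kN, M_A = 53 kN·m

R_A = 26 kN, M_A = 53 kN·m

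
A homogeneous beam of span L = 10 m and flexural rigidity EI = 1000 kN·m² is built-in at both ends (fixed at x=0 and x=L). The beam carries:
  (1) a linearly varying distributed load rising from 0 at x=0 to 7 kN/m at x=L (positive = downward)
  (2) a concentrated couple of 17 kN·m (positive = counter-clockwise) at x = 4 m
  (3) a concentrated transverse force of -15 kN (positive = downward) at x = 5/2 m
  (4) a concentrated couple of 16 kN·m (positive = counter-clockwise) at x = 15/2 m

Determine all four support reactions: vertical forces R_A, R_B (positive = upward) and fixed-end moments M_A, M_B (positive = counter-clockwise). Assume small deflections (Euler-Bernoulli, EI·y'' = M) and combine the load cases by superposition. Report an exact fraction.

R_A = 8367/4000 kN, M_A = 22271/2400 kN·m, R_B = 71633/4000 kN, M_B = -20423/800 kN·m

Load 1 — triangular load w₀=7 kN/m (0→w₀ over full span):
  R_A = 3w₀L/20 = 3·7·10/20 = 21/2 kN
  M_A = w₀L²/30 = 7·10²/30 = 70/3 kN·m
  R_B = 7w₀L/20 = 7·7·10/20 = 49/2 kN
  M_B = -w₀L²/20 = -7·10²/20 = -35 kN·m
Load 2 — applied couple M₀=17 kN·m at a=4 m (b=L-a=6):
  R_A = 6M₀ab/L³ = 6·17·4·6/10³ = 306/125 kN
  M_A = M₀b(2a-b)/L² = 17·6·(2·4-6)/10² = 51/25 kN·m
  R_B = -6M₀ab/L³ = -6·17·4·6/10³ = -306/125 kN
  M_B = M₀a(2b-a)/L² = 17·4·(2·6-4)/10² = 136/25 kN·m
Load 3 — point force P=-15 kN at a=5/2 m (b=L-a=15/2):
  R_A = Pb²(3a+b)/L³ = (-15)·(15/2)²·(3·(5/2)+(15/2))/10³ = -405/32 kN
  M_A = Pab²/L² = (-15)·(5/2)·(15/2)²/10² = -675/32 kN·m
  R_B = Pa²(a+3b)/L³ = (-15)·(5/2)²·((5/2)+3·(15/2))/10³ = -75/32 kN
  M_B = -Pa²b/L² = -(-15)·(5/2)²·(15/2)/10² = 225/32 kN·m
Load 4 — applied couple M₀=16 kN·m at a=15/2 m (b=L-a=5/2):
  R_A = 6M₀ab/L³ = 6·16·(15/2)·(5/2)/10³ = 9/5 kN
  M_A = M₀b(2a-b)/L² = 16·(5/2)·(2·(15/2)-(5/2))/10² = 5 kN·m
  R_B = -6M₀ab/L³ = -6·16·(15/2)·(5/2)/10³ = -9/5 kN
  M_B = M₀a(2b-a)/L² = 16·(15/2)·(2·(5/2)-(15/2))/10² = -3 kN·m
Superposition: R_A = 8367/4000 kN, M_A = 22271/2400 kN·m, R_B = 71633/4000 kN, M_B = -20423/800 kN·m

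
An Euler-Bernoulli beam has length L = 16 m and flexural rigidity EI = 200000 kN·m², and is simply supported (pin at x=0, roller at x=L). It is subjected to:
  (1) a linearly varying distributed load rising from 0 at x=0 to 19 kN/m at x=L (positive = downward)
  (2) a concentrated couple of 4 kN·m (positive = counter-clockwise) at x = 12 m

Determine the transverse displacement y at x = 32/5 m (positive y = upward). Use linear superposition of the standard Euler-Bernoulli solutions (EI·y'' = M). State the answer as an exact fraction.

y(32/5) = -5582449/146484375 m

Load 1 — triangular load w₀=19 kN/m (0→w₀ over full span):
  y_1 = -w₀x(7L⁴-10L²x²+3x⁴)/(360LEI) = -19·(32/5)·(7·16⁴-10·16²·(32/5)²+3·(32/5)⁴)/(360·16·200000) = -5549824/146484375 m
Load 2 — applied couple M₀=4 kN·m at a=12 m (b=L-a=4):
  y_2 = (M₀x³/(6L)+C₁x)/EI  [x≤a] with C₁=M₀(3b²-L²)/(6L)=-26/3 = (4·(32/5)³/(6·16)+(-26/3)·(32/5))/200000 = -87/390625 m
Superposition: y = Σ y_i = -5582449/146484375 m ≈ -0.038110 m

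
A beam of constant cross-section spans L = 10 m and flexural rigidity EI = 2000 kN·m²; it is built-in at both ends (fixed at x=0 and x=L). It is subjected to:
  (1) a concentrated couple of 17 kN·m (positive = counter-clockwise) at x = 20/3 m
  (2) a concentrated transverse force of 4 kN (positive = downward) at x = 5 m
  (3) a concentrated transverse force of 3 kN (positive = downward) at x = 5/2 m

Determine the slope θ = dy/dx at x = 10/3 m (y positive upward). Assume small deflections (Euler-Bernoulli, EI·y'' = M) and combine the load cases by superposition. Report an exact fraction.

Load 1 — applied couple M₀=17 kN·m at a=20/3 m (b=L-a=10/3):
  θ_1 = (R_Ax²/2 - M_Ax)/EI  [x≤a] with R_A=34/15, M_A=17/3 = ((34/15)·(10/3)²/2 - (17/3)·(10/3))/2000 = -17/5400 rad
Load 2 — point force P=4 kN at a=5 m (b=L-a=5):
  θ_2 = -Pb²x(2aL-(3a+b)x)/(2L³EI)  [x≤a] = -4·5²·(10/3)·(2·5·10-(3·5+5)·(10/3))/(2·10³·2000) = -1/360 rad
Load 3 — point force P=3 kN at a=5/2 m (b=L-a=15/2):
  θ_3 = Pa²(L-x)(2bL-(3b+a)(L-x))/(2L³EI)  [x>a] = 3·(5/2)²·(10-(10/3))·(2·(15/2)·10-(3·(15/2)+(5/2))·(10-(10/3)))/(2·10³·2000) = -1/1920 rad
Superposition: θ = Σ θ_i = -557/86400 rad ≈ -0.006447 rad

θ(10/3) = -557/86400 rad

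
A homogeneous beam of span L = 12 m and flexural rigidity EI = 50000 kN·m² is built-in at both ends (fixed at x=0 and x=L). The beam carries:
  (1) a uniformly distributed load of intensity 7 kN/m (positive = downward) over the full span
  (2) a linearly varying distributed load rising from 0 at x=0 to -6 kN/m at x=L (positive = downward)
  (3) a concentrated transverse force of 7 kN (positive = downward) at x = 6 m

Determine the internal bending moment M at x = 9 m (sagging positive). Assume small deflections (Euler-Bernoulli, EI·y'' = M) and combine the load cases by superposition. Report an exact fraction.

M(9) = 57/20 kN·m

Load 1 — uniform load w=7 kN/m over full span:
  M_1 = wLx/2 - wL²/12 - wx²/2 = 7·12·9/2 - 7·12²/12 - 7·9²/2 = 21/2 kN·m
Load 2 — triangular load w₀=-6 kN/m (0→w₀ over full span):
  M_2 = 3w₀Lx/20 - w₀L²/30 - w₀x³/(6L) = 3·(-6)·12·9/20 - (-6)·12²/30 - (-6)·9³/(6·12) = -153/20 kN·m
Load 3 — point force P=7 kN at a=6 m (b=L-a=6):
  M_3 = Pa²(a+3b)(L-x)/L³ - Pa²b/L²  [x>a] = 7·6²·(6+3·6)·(12-9)/12³ - 7·6²·6/12² = 0 kN·m
Superposition: M = Σ M_i = 57/20 kN·m ≈ 2.850000 kN·m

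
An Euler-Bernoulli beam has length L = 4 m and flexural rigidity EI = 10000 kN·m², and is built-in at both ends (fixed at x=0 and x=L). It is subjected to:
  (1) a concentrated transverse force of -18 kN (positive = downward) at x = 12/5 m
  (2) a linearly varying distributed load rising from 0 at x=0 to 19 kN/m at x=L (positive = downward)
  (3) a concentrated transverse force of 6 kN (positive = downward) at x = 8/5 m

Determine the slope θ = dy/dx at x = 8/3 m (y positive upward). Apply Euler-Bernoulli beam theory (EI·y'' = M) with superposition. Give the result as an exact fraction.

θ(8/3) = 2357/18984375 rad

Load 1 — point force P=-18 kN at a=12/5 m (b=L-a=8/5):
  θ_1 = Pa²(L-x)(2bL-(3b+a)(L-x))/(2L³EI)  [x>a] = (-18)·(12/5)²·(4-(8/3))·(2·(8/5)·4-(3·(8/5)+(12/5))·(4-(8/3)))/(2·4³·10000) = -27/78125 rad
Load 2 — triangular load w₀=19 kN/m (0→w₀ over full span):
  θ_2 = -w₀(2x(L-x)(L-2x)(x+2L)+x²(L-x)²)/(120LEI) = -19·(2·(8/3)·(4-(8/3))·(4-2·(8/3))·((8/3)+2·4)+(8/3)²·(4-(8/3))²)/(120·4·10000) = 266/759375 rad
Load 3 — point force P=6 kN at a=8/5 m (b=L-a=12/5):
  θ_3 = Pa²(L-x)(2bL-(3b+a)(L-x))/(2L³EI)  [x>a] = 6·(8/5)²·(4-(8/3))·(2·(12/5)·4-(3·(12/5)+(8/5))·(4-(8/3)))/(2·4³·10000) = 28/234375 rad
Superposition: θ = Σ θ_i = 2357/18984375 rad ≈ 0.000124 rad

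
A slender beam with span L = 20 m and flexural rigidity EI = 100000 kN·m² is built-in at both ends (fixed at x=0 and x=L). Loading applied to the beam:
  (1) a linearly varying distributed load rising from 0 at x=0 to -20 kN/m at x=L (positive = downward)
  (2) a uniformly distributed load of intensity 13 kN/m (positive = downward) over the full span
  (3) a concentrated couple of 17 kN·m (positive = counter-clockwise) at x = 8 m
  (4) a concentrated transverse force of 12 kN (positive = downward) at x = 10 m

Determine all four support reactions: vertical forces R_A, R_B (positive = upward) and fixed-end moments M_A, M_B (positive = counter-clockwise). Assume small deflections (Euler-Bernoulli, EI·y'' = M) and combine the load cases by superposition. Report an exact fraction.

Load 1 — triangular load w₀=-20 kN/m (0→w₀ over full span):
  R_A = 3w₀L/20 = 3·(-20)·20/20 = -60 kN
  M_A = w₀L²/30 = (-20)·20²/30 = -800/3 kN·m
  R_B = 7w₀L/20 = 7·(-20)·20/20 = -140 kN
  M_B = -w₀L²/20 = -(-20)·20²/20 = 400 kN·m
Load 2 — uniform load w=13 kN/m over full span:
  R_A = wL/2 = 13·20/2 = 130 kN
  M_A = wL²/12 = 13·20²/12 = 1300/3 kN·m
  R_B = wL/2 = 13·20/2 = 130 kN
  M_B = -wL²/12 = -13·20²/12 = -1300/3 kN·m
Load 3 — applied couple M₀=17 kN·m at a=8 m (b=L-a=12):
  R_A = 6M₀ab/L³ = 6·17·8·12/20³ = 153/125 kN
  M_A = M₀b(2a-b)/L² = 17·12·(2·8-12)/20² = 51/25 kN·m
  R_B = -6M₀ab/L³ = -6·17·8·12/20³ = -153/125 kN
  M_B = M₀a(2b-a)/L² = 17·8·(2·12-8)/20² = 136/25 kN·m
Load 4 — point force P=12 kN at a=10 m (b=L-a=10):
  R_A = Pb²(3a+b)/L³ = 12·10²·(3·10+10)/20³ = 6 kN
  M_A = Pab²/L² = 12·10·10²/20² = 30 kN·m
  R_B = Pa²(a+3b)/L³ = 12·10²·(10+3·10)/20³ = 6 kN
  M_B = -Pa²b/L² = -12·10²·10/20² = -30 kN·m
Superposition: R_A = 9653/125 kN, M_A = 14903/75 kN·m, R_B = -653/125 kN, M_B = -4342/75 kN·m

R_A = 9653/125 kN, M_A = 14903/75 kN·m, R_B = -653/125 kN, M_B = -4342/75 kN·m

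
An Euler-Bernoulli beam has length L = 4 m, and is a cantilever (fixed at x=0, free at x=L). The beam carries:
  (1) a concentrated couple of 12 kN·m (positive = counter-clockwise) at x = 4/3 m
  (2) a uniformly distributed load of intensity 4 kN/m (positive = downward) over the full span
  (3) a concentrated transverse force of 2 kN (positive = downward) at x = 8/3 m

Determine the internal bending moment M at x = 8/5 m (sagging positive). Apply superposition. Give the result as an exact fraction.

Load 1 — applied couple M₀=12 kN·m at a=4/3 m (b=L-a=8/3):
  M_1 = 0  [x>a] = 0 kN·m
Load 2 — uniform load w=4 kN/m over full span:
  M_2 = -w(L-x)²/2 = -4·(4-(8/5))²/2 = -288/25 kN·m
Load 3 — point force P=2 kN at a=8/3 m (b=L-a=4/3):
  M_3 = -P(a-x)  [x≤a] = -2·((8/3)-(8/5)) = -32/15 kN·m
Superposition: M = Σ M_i = -1024/75 kN·m ≈ -13.653333 kN·m

M(8/5) = -1024/75 kN·m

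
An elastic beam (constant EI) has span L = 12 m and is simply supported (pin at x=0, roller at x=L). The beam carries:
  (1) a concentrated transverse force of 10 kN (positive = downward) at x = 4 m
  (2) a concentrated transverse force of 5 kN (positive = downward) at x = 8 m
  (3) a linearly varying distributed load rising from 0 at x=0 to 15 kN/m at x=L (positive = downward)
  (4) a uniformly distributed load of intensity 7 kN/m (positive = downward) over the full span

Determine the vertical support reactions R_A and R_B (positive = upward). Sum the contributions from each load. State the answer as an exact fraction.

R_A = 241/3 kN, R_B = 326/3 kN

Load 1 — point force P=10 kN at a=4 m (b=L-a=8):
  R_A = Pb/L = 10·8/12 = 20/3 kN
  R_B = Pa/L = 10·4/12 = 10/3 kN
Load 2 — point force P=5 kN at a=8 m (b=L-a=4):
  R_A = Pb/L = 5·4/12 = 5/3 kN
  R_B = Pa/L = 5·8/12 = 10/3 kN
Load 3 — triangular load w₀=15 kN/m (0→w₀ over full span):
  R_A = w₀L/6 = 15·12/6 = 30 kN
  R_B = w₀L/3 = 15·12/3 = 60 kN
Load 4 — uniform load w=7 kN/m over full span:
  R_A = wL/2 = 7·12/2 = 42 kN
  R_B = wL/2 = 7·12/2 = 42 kN
Superposition: R_A = 241/3 kN, R_B = 326/3 kN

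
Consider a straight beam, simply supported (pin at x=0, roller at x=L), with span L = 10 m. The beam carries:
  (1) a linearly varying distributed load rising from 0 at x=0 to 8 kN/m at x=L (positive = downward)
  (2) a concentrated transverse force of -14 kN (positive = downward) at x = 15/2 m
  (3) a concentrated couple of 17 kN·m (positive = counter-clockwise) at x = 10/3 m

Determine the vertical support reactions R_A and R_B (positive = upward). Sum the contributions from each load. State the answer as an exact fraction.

R_A = 173/15 kN, R_B = 217/15 kN

Load 1 — triangular load w₀=8 kN/m (0→w₀ over full span):
  R_A = w₀L/6 = 8·10/6 = 40/3 kN
  R_B = w₀L/3 = 8·10/3 = 80/3 kN
Load 2 — point force P=-14 kN at a=15/2 m (b=L-a=5/2):
  R_A = Pb/L = (-14)·(5/2)/10 = -7/2 kN
  R_B = Pa/L = (-14)·(15/2)/10 = -21/2 kN
Load 3 — applied couple M₀=17 kN·m at a=10/3 m (b=L-a=20/3):
  R_A = M₀/L = 17/10 kN
  R_B = -M₀/L = -17/10 kN
Superposition: R_A = 173/15 kN, R_B = 217/15 kN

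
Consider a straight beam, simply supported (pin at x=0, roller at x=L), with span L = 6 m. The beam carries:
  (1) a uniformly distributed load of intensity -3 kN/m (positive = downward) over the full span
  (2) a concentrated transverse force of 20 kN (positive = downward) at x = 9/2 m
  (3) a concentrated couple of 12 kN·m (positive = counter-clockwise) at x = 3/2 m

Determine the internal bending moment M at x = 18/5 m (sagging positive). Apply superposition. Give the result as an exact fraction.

Load 1 — uniform load w=-3 kN/m over full span:
  M_1 = wx(L-x)/2 = (-3)·(18/5)·(6-(18/5))/2 = -324/25 kN·m
Load 2 — point force P=20 kN at a=9/2 m (b=L-a=3/2):
  M_2 = Pbx/L  [x≤a] = 20·(3/2)·(18/5)/6 = 18 kN·m
Load 3 — applied couple M₀=12 kN·m at a=3/2 m (b=L-a=9/2):
  M_3 = M₀x/L - M₀  [x>a] = 12·(18/5)/6 - 12 = -24/5 kN·m
Superposition: M = Σ M_i = 6/25 kN·m ≈ 0.240000 kN·m

M(18/5) = 6/25 kN·m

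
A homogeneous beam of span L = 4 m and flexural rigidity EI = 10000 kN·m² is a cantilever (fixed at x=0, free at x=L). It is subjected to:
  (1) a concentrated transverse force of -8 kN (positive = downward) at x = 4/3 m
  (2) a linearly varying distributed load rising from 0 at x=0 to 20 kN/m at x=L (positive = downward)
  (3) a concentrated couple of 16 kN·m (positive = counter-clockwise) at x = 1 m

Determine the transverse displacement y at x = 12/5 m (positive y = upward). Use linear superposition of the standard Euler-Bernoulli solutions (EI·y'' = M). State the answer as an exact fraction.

Load 1 — point force P=-8 kN at a=4/3 m (b=L-a=8/3):
  y_1 = -Pa²(3x-a)/(6EI)  [x>a] = -(-8)·(4/3)²·(3·(12/5)-(4/3))/(6·10000) = 352/253125 m
Load 2 — triangular load w₀=20 kN/m (0→w₀ over full span):
  y_2 = (w₀Lx³/12-w₀L²x²/6-w₀x⁵/(120L))/EI = (20·4·(12/5)³/12-20·4²·(12/5)²/6-20·(12/5)⁵/(120·4))/10000 = -42648/1953125 m
Load 3 — applied couple M₀=16 kN·m at a=1 m (b=L-a=3):
  y_3 = M₀a(2x-a)/(2EI)  [x>a] = 16·1·(2·(12/5)-1)/(2·10000) = 19/6250 m
Superposition: y = Σ y_i = -5507101/316406250 m ≈ -0.017405 m

y(12/5) = -5507101/316406250 m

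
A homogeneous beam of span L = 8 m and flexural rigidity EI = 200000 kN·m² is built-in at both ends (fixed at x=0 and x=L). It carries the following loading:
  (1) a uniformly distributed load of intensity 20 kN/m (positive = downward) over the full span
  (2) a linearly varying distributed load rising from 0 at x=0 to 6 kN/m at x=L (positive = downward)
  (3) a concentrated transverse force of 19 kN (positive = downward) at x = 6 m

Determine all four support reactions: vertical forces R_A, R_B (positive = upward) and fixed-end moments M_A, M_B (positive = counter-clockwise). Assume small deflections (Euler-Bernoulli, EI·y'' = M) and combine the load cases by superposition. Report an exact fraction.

Load 1 — uniform load w=20 kN/m over full span:
  R_A = wL/2 = 20·8/2 = 80 kN
  M_A = wL²/12 = 20·8²/12 = 320/3 kN·m
  R_B = wL/2 = 20·8/2 = 80 kN
  M_B = -wL²/12 = -20·8²/12 = -320/3 kN·m
Load 2 — triangular load w₀=6 kN/m (0→w₀ over full span):
  R_A = 3w₀L/20 = 3·6·8/20 = 36/5 kN
  M_A = w₀L²/30 = 6·8²/30 = 64/5 kN·m
  R_B = 7w₀L/20 = 7·6·8/20 = 84/5 kN
  M_B = -w₀L²/20 = -6·8²/20 = -96/5 kN·m
Load 3 — point force P=19 kN at a=6 m (b=L-a=2):
  R_A = Pb²(3a+b)/L³ = 19·2²·(3·6+2)/8³ = 95/32 kN
  M_A = Pab²/L² = 19·6·2²/8² = 57/8 kN·m
  R_B = Pa²(a+3b)/L³ = 19·6²·(6+3·2)/8³ = 513/32 kN
  M_B = -Pa²b/L² = -19·6²·2/8² = -171/8 kN·m
Superposition: R_A = 14427/160 kN, M_A = 15191/120 kN·m, R_B = 18053/160 kN, M_B = -17669/120 kN·m

R_A = 14427/160 kN, M_A = 15191/120 kN·m, R_B = 18053/160 kN, M_B = -17669/120 kN·m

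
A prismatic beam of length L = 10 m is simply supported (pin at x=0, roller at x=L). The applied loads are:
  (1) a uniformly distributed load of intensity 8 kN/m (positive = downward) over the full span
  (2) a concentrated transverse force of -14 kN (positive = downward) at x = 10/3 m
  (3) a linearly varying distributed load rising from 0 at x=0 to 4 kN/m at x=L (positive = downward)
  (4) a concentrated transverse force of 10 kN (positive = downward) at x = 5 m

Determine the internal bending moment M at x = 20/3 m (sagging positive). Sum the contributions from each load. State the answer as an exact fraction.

Load 1 — uniform load w=8 kN/m over full span:
  M_1 = wx(L-x)/2 = 8·(20/3)·(10-(20/3))/2 = 800/9 kN·m
Load 2 — point force P=-14 kN at a=10/3 m (b=L-a=20/3):
  M_2 = Pa(L-x)/L  [x>a] = (-14)·(10/3)·(10-(20/3))/10 = -140/9 kN·m
Load 3 — triangular load w₀=4 kN/m (0→w₀ over full span):
  M_3 = w₀Lx/6 - w₀x³/(6L) = 4·10·(20/3)/6 - 4·(20/3)³/(6·10) = 2000/81 kN·m
Load 4 — point force P=10 kN at a=5 m (b=L-a=5):
  M_4 = Pa(L-x)/L  [x>a] = 10·5·(10-(20/3))/10 = 50/3 kN·m
Superposition: M = Σ M_i = 9290/81 kN·m ≈ 114.691358 kN·m

M(20/3) = 9290/81 kN·m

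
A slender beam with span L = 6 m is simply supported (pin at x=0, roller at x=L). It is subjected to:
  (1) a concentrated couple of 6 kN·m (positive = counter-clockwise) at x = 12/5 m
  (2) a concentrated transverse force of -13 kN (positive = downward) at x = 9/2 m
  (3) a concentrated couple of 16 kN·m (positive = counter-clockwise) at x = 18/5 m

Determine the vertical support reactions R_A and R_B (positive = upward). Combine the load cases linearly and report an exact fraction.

R_A = 5/12 kN, R_B = -161/12 kN

Load 1 — applied couple M₀=6 kN·m at a=12/5 m (b=L-a=18/5):
  R_A = M₀/L = 6/6 = 1 kN
  R_B = -M₀/L = -6/6 = -1 kN
Load 2 — point force P=-13 kN at a=9/2 m (b=L-a=3/2):
  R_A = Pb/L = (-13)·(3/2)/6 = -13/4 kN
  R_B = Pa/L = (-13)·(9/2)/6 = -39/4 kN
Load 3 — applied couple M₀=16 kN·m at a=18/5 m (b=L-a=12/5):
  R_A = M₀/L = 16/6 = 8/3 kN
  R_B = -M₀/L = -16/6 = -8/3 kN
Superposition: R_A = 5/12 kN, R_B = -161/12 kN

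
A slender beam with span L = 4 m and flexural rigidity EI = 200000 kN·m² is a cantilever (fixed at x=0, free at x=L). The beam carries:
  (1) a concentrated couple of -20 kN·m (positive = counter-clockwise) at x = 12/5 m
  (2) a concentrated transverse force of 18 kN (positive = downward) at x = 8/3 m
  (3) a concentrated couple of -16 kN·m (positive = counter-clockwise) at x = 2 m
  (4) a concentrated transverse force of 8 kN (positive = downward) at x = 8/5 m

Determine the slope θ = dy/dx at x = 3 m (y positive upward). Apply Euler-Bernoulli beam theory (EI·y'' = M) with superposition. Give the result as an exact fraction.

Load 1 — applied couple M₀=-20 kN·m at a=12/5 m (b=L-a=8/5):
  θ_1 = M₀a/EI  [x>a] = (-20)·(12/5)/200000 = -3/12500 rad
Load 2 — point force P=18 kN at a=8/3 m (b=L-a=4/3):
  θ_2 = -Pa²/(2EI)  [x>a] = -18·(8/3)²/(2·200000) = -1/3125 rad
Load 3 — applied couple M₀=-16 kN·m at a=2 m (b=L-a=2):
  θ_3 = M₀a/EI  [x>a] = (-16)·2/200000 = -1/6250 rad
Load 4 — point force P=8 kN at a=8/5 m (b=L-a=12/5):
  θ_4 = -Pa²/(2EI)  [x>a] = -8·(8/5)²/(2·200000) = -4/78125 rad
Superposition: θ = Σ θ_i = -241/312500 rad ≈ -0.000771 rad

θ(3) = -241/312500 rad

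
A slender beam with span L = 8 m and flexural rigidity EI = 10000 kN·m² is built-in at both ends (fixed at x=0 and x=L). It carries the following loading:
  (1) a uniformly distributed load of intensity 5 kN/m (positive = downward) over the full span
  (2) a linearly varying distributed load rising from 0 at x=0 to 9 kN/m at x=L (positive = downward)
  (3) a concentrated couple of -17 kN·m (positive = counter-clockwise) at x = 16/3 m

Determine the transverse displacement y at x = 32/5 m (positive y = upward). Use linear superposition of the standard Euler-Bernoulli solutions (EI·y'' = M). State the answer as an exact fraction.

Load 1 — uniform load w=5 kN/m over full span:
  y_1 = -wx²(L-x)²/(24EI) = -5·(32/5)²·(8-(32/5))²/(24·10000) = -512/234375 m
Load 2 — triangular load w₀=9 kN/m (0→w₀ over full span):
  y_2 = -w₀x²(L-x)²(x+2L)/(120LEI) = -9·(32/5)²·(8-(32/5))²·((32/5)+2·8)/(120·8·10000) = -21504/9765625 m
Load 3 — applied couple M₀=-17 kN·m at a=16/3 m (b=L-a=8/3):
  y_3 = (R_Ax³/6 - M_Ax²/2 - M₀(x-a)²/2)/EI  [x>a] with R_A=-17/6, M_A=-17/3 = ((-17/6)·(32/5)³/6 - (-17/3)·(32/5)²/2 - (-17)·((32/5)-(16/3))²/2)/10000 = 136/703125 m
Superposition: y = Σ y_i = -368536/87890625 m ≈ -0.004193 m

y(32/5) = -368536/87890625 m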